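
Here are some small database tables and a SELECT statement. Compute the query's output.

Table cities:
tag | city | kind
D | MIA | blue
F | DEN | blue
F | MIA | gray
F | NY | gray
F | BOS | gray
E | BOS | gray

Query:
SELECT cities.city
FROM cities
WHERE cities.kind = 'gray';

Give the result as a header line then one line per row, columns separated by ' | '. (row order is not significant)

After WHERE (4 rows):
cities.tag | cities.city | cities.kind
F | MIA | gray
F | NY | gray
F | BOS | gray
E | BOS | gray
After SELECT (4 rows):
cities.city
MIA
NY
BOS
BOS

== RESULT ==
cities.city
MIA
NY
BOS
BOS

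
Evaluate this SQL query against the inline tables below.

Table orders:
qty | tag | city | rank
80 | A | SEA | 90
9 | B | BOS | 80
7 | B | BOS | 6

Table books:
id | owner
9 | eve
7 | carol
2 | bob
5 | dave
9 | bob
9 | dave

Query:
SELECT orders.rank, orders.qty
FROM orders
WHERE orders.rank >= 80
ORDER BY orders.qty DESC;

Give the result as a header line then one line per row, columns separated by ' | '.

== RESULT ==
orders.rank | orders.qty
90 | 80
80 | 9

Derivation:
After WHERE (2 rows):
orders.qty | orders.tag | orders.city | orders.rank
80 | A | SEA | 90
9 | B | BOS | 80
After SELECT (2 rows):
orders.rank | orders.qty
90 | 80
80 | 9
After ORDER BY (2 rows):
orders.rank | orders.qty
90 | 80
80 | 9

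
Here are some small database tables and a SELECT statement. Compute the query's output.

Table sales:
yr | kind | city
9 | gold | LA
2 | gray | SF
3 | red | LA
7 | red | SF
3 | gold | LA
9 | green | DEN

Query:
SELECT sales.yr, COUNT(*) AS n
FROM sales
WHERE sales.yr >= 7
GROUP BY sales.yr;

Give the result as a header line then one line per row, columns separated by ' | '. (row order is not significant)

After WHERE (3 rows):
sales.yr | sales.kind | sales.city
9 | gold | LA
7 | red | SF
9 | green | DEN
After GROUP BY (2 rows):
sales.yr | n
9 | 2
7 | 1

== RESULT ==
sales.yr | n
9 | 2
7 | 1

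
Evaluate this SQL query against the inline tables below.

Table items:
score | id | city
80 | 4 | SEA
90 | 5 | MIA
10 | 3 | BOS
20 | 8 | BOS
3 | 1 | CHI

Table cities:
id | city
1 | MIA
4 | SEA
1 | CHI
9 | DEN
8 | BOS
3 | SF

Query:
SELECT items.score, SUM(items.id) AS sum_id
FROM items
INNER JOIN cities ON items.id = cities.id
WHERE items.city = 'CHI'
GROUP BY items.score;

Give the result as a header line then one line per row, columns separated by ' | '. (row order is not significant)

== RESULT ==
items.score | sum_id
3 | 2

Derivation:
After JOIN cities (5 rows):
items.score | items.id | items.city | cities.id | cities.city
80 | 4 | SEA | 4 | SEA
10 | 3 | BOS | 3 | SF
20 | 8 | BOS | 8 | BOS
3 | 1 | CHI | 1 | MIA
3 | 1 | CHI | 1 | CHI
After WHERE (2 rows):
items.score | items.id | items.city | cities.id | cities.city
3 | 1 | CHI | 1 | MIA
3 | 1 | CHI | 1 | CHI
After GROUP BY (1 rows):
items.score | sum_id
3 | 2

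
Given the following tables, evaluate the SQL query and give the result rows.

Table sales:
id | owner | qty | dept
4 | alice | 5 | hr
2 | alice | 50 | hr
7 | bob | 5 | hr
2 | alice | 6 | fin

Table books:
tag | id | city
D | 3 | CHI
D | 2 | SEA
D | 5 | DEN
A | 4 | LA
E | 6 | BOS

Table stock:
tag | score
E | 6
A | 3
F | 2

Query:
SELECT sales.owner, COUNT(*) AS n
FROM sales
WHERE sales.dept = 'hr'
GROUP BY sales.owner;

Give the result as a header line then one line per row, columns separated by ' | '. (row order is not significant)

After WHERE (3 rows):
sales.id | sales.owner | sales.qty | sales.dept
4 | alice | 5 | hr
2 | alice | 50 | hr
7 | bob | 5 | hr
After GROUP BY (2 rows):
sales.owner | n
alice | 2
bob | 1

== RESULT ==
sales.owner | n
alice | 2
bob | 1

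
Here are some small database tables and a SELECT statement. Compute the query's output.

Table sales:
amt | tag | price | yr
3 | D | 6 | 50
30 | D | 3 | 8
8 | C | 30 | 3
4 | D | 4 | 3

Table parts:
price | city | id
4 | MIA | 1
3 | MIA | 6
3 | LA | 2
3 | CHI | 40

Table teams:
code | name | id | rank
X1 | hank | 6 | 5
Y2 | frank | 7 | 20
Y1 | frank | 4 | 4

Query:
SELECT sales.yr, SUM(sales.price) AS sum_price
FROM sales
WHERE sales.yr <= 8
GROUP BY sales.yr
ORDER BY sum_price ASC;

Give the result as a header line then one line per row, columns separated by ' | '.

== RESULT ==
sales.yr | sum_price
8 | 3
3 | 34

Derivation:
After WHERE (3 rows):
sales.amt | sales.tag | sales.price | sales.yr
30 | D | 3 | 8
8 | C | 30 | 3
4 | D | 4 | 3
After GROUP BY (2 rows):
sales.yr | sum_price
8 | 3
3 | 34
After ORDER BY (2 rows):
sales.yr | sum_price
8 | 3
3 | 34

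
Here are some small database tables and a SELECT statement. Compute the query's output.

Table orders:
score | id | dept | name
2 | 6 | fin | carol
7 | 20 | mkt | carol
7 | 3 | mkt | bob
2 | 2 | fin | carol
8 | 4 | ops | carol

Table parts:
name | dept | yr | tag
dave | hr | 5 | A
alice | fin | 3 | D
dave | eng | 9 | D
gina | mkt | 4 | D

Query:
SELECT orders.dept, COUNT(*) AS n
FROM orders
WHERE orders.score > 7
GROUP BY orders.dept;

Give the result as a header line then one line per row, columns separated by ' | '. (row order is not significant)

== RESULT ==
orders.dept | n
ops | 1

Derivation:
After WHERE (1 rows):
orders.score | orders.id | orders.dept | orders.name
8 | 4 | ops | carol
After GROUP BY (1 rows):
orders.dept | n
ops | 1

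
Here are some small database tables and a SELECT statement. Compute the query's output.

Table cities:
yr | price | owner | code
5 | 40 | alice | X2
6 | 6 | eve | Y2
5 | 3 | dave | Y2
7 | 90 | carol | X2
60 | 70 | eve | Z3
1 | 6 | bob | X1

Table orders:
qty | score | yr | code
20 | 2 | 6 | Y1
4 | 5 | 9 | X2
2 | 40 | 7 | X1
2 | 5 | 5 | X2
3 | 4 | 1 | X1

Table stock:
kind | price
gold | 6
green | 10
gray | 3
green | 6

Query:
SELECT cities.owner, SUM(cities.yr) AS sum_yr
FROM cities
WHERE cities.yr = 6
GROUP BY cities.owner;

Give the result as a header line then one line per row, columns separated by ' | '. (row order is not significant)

== RESULT ==
cities.owner | sum_yr
eve | 6

Derivation:
After WHERE (1 rows):
cities.yr | cities.price | cities.owner | cities.code
6 | 6 | eve | Y2
After GROUP BY (1 rows):
cities.owner | sum_yr
eve | 6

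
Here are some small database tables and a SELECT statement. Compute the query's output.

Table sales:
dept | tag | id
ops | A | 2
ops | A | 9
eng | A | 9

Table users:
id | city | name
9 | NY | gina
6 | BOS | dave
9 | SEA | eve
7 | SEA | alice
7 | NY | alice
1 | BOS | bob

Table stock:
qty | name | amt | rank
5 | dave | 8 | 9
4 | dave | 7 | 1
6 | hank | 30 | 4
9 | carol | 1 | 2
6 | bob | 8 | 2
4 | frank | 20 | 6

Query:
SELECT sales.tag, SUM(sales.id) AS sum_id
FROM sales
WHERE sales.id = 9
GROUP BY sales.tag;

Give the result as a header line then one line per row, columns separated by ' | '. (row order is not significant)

After WHERE (2 rows):
sales.dept | sales.tag | sales.id
ops | A | 9
eng | A | 9
After GROUP BY (1 rows):
sales.tag | sum_id
A | 18

== RESULT ==
sales.tag | sum_id
A | 18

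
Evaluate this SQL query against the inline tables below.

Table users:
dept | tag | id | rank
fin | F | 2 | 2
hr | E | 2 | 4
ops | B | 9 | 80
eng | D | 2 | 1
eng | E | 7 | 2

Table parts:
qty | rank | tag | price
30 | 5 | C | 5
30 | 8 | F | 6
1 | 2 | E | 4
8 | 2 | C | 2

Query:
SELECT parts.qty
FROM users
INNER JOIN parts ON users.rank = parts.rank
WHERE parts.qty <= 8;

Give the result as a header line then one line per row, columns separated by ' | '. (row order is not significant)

After JOIN parts (4 rows):
users.dept | users.tag | users.id | users.rank | parts.qty | parts.rank | parts.tag | parts.price
fin | F | 2 | 2 | 1 | 2 | E | 4
fin | F | 2 | 2 | 8 | 2 | C | 2
eng | E | 7 | 2 | 1 | 2 | E | 4
eng | E | 7 | 2 | 8 | 2 | C | 2
After WHERE (4 rows):
users.dept | users.tag | users.id | users.rank | parts.qty | parts.rank | parts.tag | parts.price
fin | F | 2 | 2 | 1 | 2 | E | 4
fin | F | 2 | 2 | 8 | 2 | C | 2
eng | E | 7 | 2 | 1 | 2 | E | 4
eng | E | 7 | 2 | 8 | 2 | C | 2
After SELECT (4 rows):
parts.qty
1
8
1
8

== RESULT ==
parts.qty
1
8
1
8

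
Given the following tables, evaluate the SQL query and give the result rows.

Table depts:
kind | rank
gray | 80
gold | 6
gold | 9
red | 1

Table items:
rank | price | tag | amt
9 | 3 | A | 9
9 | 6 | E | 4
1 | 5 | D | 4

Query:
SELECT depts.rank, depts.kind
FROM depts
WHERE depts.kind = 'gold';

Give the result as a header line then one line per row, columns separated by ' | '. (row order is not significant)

After WHERE (2 rows):
depts.kind | depts.rank
gold | 6
gold | 9
After SELECT (2 rows):
depts.rank | depts.kind
6 | gold
9 | gold

== RESULT ==
depts.rank | depts.kind
6 | gold
9 | gold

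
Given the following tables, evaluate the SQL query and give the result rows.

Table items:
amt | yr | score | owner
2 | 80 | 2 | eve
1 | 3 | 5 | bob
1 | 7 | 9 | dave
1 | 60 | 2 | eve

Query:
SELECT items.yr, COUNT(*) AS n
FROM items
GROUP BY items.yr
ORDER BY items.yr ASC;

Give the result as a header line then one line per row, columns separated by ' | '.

== RESULT ==
items.yr | n
3 | 1
7 | 1
60 | 1
80 | 1

Derivation:
After GROUP BY (4 rows):
items.yr | n
80 | 1
3 | 1
7 | 1
60 | 1
After ORDER BY (4 rows):
items.yr | n
3 | 1
7 | 1
60 | 1
80 | 1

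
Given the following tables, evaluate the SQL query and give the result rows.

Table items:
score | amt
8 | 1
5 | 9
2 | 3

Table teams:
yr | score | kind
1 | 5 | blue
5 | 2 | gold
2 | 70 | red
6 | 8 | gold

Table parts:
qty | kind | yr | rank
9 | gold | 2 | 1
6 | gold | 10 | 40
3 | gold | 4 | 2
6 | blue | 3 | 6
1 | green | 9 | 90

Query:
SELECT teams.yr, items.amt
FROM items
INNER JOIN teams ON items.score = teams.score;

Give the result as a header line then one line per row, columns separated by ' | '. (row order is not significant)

After JOIN teams (3 rows):
items.score | items.amt | teams.yr | teams.score | teams.kind
8 | 1 | 6 | 8 | gold
5 | 9 | 1 | 5 | blue
2 | 3 | 5 | 2 | gold
After SELECT (3 rows):
teams.yr | items.amt
6 | 1
1 | 9
5 | 3

== RESULT ==
teams.yr | items.amt
6 | 1
1 | 9
5 | 3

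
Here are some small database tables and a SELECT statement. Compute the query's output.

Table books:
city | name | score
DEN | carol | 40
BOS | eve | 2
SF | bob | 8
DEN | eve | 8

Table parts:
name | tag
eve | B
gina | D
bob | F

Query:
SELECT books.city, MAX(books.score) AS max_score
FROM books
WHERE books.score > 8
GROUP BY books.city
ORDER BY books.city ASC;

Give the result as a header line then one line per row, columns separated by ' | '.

After WHERE (1 rows):
books.city | books.name | books.score
DEN | carol | 40
After GROUP BY (1 rows):
books.city | max_score
DEN | 40
After ORDER BY (1 rows):
books.city | max_score
DEN | 40

== RESULT ==
books.city | max_score
DEN | 40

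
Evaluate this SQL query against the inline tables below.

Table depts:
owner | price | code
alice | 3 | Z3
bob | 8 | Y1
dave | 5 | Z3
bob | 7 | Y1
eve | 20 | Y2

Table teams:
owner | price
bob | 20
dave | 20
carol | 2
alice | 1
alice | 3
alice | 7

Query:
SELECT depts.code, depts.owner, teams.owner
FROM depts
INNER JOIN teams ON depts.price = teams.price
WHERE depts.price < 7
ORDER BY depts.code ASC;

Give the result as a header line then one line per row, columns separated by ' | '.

After JOIN teams (4 rows):
depts.owner | depts.price | depts.code | teams.owner | teams.price
alice | 3 | Z3 | alice | 3
bob | 7 | Y1 | alice | 7
eve | 20 | Y2 | bob | 20
eve | 20 | Y2 | dave | 20
After WHERE (1 rows):
depts.owner | depts.price | depts.code | teams.owner | teams.price
alice | 3 | Z3 | alice | 3
After SELECT (1 rows):
depts.code | depts.owner | teams.owner
Z3 | alice | alice
After ORDER BY (1 rows):
depts.code | depts.owner | teams.owner
Z3 | alice | alice

== RESULT ==
depts.code | depts.owner | teams.owner
Z3 | alice | alice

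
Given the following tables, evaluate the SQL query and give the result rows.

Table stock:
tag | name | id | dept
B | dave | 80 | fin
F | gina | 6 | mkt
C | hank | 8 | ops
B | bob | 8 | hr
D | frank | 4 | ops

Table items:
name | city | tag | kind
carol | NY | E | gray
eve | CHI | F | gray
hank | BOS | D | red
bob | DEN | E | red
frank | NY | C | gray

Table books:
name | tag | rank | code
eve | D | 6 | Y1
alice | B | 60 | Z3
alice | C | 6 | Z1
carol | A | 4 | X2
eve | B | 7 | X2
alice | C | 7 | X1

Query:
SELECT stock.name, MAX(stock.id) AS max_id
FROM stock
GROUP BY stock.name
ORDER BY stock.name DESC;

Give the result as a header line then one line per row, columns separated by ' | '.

After GROUP BY (5 rows):
stock.name | max_id
dave | 80
gina | 6
hank | 8
bob | 8
frank | 4
After ORDER BY (5 rows):
stock.name | max_id
hank | 8
gina | 6
frank | 4
dave | 80
bob | 8

== RESULT ==
stock.name | max_id
hank | 8
gina | 6
frank | 4
dave | 80
bob | 8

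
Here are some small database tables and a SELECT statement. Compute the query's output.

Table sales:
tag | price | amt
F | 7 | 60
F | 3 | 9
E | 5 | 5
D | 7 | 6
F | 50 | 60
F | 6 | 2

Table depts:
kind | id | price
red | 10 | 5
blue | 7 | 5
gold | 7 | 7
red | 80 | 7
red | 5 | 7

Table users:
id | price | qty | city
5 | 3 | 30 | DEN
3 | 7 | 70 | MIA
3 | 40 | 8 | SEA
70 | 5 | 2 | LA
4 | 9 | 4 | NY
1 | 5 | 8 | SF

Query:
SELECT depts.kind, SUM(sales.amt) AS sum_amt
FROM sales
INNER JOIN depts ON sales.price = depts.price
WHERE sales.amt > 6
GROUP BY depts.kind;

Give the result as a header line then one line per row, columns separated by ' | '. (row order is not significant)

After JOIN depts (8 rows):
sales.tag | sales.price | sales.amt | depts.kind | depts.id | depts.price
F | 7 | 60 | gold | 7 | 7
F | 7 | 60 | red | 80 | 7
F | 7 | 60 | red | 5 | 7
E | 5 | 5 | red | 10 | 5
E | 5 | 5 | blue | 7 | 5
D | 7 | 6 | gold | 7 | 7
D | 7 | 6 | red | 80 | 7
D | 7 | 6 | red | 5 | 7
After WHERE (3 rows):
sales.tag | sales.price | sales.amt | depts.kind | depts.id | depts.price
F | 7 | 60 | gold | 7 | 7
F | 7 | 60 | red | 80 | 7
F | 7 | 60 | red | 5 | 7
After GROUP BY (2 rows):
depts.kind | sum_amt
gold | 60
red | 120

== RESULT ==
depts.kind | sum_amt
gold | 60
red | 120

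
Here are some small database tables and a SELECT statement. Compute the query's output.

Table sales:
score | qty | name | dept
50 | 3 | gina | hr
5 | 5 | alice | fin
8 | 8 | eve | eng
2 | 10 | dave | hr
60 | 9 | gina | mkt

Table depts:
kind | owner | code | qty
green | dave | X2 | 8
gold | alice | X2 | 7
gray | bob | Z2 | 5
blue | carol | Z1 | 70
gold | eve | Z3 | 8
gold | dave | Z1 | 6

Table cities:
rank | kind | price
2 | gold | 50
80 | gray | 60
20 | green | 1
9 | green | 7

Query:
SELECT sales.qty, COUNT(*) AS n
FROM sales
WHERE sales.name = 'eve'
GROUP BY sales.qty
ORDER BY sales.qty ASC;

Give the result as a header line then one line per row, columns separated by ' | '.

After WHERE (1 rows):
sales.score | sales.qty | sales.name | sales.dept
8 | 8 | eve | eng
After GROUP BY (1 rows):
sales.qty | n
8 | 1
After ORDER BY (1 rows):
sales.qty | n
8 | 1

== RESULT ==
sales.qty | n
8 | 1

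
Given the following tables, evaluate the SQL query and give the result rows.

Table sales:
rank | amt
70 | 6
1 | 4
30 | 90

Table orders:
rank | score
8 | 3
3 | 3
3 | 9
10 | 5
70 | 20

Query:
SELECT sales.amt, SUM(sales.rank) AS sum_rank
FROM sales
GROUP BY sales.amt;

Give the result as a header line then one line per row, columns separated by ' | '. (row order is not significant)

After GROUP BY (3 rows):
sales.amt | sum_rank
6 | 70
4 | 1
90 | 30

== RESULT ==
sales.amt | sum_rank
6 | 70
4 | 1
90 | 30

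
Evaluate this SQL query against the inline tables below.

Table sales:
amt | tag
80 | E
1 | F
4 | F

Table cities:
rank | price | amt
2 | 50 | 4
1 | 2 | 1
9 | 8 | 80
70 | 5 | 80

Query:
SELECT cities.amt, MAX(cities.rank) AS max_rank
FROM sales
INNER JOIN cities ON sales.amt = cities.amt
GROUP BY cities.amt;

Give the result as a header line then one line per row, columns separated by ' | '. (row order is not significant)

After JOIN cities (4 rows):
sales.amt | sales.tag | cities.rank | cities.price | cities.amt
80 | E | 9 | 8 | 80
80 | E | 70 | 5 | 80
1 | F | 1 | 2 | 1
4 | F | 2 | 50 | 4
After GROUP BY (3 rows):
cities.amt | max_rank
80 | 70
1 | 1
4 | 2

== RESULT ==
cities.amt | max_rank
80 | 70
1 | 1
4 | 2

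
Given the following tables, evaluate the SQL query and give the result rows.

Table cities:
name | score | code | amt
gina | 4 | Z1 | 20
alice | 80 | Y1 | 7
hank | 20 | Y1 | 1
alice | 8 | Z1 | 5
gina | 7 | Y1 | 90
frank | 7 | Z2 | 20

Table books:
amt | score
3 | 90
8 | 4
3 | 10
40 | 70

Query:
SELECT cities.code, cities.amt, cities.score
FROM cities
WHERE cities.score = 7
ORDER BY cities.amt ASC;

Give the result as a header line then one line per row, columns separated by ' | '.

After WHERE (2 rows):
cities.name | cities.score | cities.code | cities.amt
gina | 7 | Y1 | 90
frank | 7 | Z2 | 20
After SELECT (2 rows):
cities.code | cities.amt | cities.score
Y1 | 90 | 7
Z2 | 20 | 7
After ORDER BY (2 rows):
cities.code | cities.amt | cities.score
Z2 | 20 | 7
Y1 | 90 | 7

== RESULT ==
cities.code | cities.amt | cities.score
Z2 | 20 | 7
Y1 | 90 | 7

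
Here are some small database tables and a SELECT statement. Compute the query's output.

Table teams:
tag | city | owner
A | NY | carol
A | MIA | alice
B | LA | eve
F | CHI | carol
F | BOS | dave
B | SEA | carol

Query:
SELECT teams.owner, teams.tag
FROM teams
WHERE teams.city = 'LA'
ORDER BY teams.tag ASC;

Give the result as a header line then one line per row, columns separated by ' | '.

== RESULT ==
teams.owner | teams.tag
eve | B

Derivation:
After WHERE (1 rows):
teams.tag | teams.city | teams.owner
B | LA | eve
After SELECT (1 rows):
teams.owner | teams.tag
eve | B
After ORDER BY (1 rows):
teams.owner | teams.tag
eve | B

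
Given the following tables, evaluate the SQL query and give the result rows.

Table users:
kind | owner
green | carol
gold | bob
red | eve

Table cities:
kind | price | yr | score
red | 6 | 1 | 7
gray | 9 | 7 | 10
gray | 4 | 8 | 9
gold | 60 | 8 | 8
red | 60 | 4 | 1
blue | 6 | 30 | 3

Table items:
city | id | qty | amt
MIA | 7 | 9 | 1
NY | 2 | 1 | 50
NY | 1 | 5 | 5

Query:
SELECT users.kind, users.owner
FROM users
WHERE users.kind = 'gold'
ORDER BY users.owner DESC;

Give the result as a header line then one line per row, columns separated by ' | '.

After WHERE (1 rows):
users.kind | users.owner
gold | bob
After SELECT (1 rows):
users.kind | users.owner
gold | bob
After ORDER BY (1 rows):
users.kind | users.owner
gold | bob

== RESULT ==
users.kind | users.owner
gold | bob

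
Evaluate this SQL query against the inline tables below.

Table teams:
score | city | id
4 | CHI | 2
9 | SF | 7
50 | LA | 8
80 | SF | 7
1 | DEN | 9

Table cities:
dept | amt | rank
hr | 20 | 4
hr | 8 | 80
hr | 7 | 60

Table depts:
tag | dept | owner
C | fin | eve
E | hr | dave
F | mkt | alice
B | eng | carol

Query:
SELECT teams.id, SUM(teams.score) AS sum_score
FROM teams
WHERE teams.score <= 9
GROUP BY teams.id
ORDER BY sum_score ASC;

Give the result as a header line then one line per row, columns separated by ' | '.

After WHERE (3 rows):
teams.score | teams.city | teams.id
4 | CHI | 2
9 | SF | 7
1 | DEN | 9
After GROUP BY (3 rows):
teams.id | sum_score
2 | 4
7 | 9
9 | 1
After ORDER BY (3 rows):
teams.id | sum_score
9 | 1
2 | 4
7 | 9

== RESULT ==
teams.id | sum_score
9 | 1
2 | 4
7 | 9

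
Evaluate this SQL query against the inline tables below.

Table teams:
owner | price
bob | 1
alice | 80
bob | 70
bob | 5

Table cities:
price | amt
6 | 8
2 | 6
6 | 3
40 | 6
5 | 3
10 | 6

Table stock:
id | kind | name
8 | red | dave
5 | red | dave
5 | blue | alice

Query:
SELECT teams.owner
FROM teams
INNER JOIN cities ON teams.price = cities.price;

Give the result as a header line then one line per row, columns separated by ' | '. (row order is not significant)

After JOIN cities (1 rows):
teams.owner | teams.price | cities.price | cities.amt
bob | 5 | 5 | 3
After SELECT (1 rows):
teams.owner
bob

== RESULT ==
teams.owner
bob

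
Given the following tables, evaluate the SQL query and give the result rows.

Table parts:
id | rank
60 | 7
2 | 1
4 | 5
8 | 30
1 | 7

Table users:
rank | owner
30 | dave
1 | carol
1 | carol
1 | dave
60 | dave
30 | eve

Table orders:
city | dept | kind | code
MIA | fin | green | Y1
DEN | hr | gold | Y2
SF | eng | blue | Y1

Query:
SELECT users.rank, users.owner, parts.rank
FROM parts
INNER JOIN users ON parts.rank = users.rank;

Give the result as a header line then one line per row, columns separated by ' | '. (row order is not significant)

== RESULT ==
users.rank | users.owner | parts.rank
1 | carol | 1
1 | carol | 1
1 | dave | 1
30 | dave | 30
30 | eve | 30

Derivation:
After JOIN users (5 rows):
parts.id | parts.rank | users.rank | users.owner
2 | 1 | 1 | carol
2 | 1 | 1 | carol
2 | 1 | 1 | dave
8 | 30 | 30 | dave
8 | 30 | 30 | eve
After SELECT (5 rows):
users.rank | users.owner | parts.rank
1 | carol | 1
1 | carol | 1
1 | dave | 1
30 | dave | 30
30 | eve | 30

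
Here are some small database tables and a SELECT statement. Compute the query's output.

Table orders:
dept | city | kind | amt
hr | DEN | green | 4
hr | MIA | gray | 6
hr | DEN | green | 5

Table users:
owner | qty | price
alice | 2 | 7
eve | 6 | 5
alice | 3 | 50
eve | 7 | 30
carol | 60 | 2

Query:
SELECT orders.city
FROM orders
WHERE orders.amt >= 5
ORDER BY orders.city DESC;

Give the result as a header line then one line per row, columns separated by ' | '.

== RESULT ==
orders.city
MIA
DEN

Derivation:
After WHERE (2 rows):
orders.dept | orders.city | orders.kind | orders.amt
hr | MIA | gray | 6
hr | DEN | green | 5
After SELECT (2 rows):
orders.city
MIA
DEN
After ORDER BY (2 rows):
orders.city
MIA
DEN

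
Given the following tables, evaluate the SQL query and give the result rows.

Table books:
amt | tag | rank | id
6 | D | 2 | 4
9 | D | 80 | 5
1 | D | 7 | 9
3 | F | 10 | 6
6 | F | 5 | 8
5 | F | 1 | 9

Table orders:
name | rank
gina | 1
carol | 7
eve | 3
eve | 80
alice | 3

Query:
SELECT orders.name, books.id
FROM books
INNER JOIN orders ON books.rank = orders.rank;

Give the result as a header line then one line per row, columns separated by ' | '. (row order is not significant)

== RESULT ==
orders.name | books.id
eve | 5
carol | 9
gina | 9

Derivation:
After JOIN orders (3 rows):
books.amt | books.tag | books.rank | books.id | orders.name | orders.rank
9 | D | 80 | 5 | eve | 80
1 | D | 7 | 9 | carol | 7
5 | F | 1 | 9 | gina | 1
After SELECT (3 rows):
orders.name | books.id
eve | 5
carol | 9
gina | 9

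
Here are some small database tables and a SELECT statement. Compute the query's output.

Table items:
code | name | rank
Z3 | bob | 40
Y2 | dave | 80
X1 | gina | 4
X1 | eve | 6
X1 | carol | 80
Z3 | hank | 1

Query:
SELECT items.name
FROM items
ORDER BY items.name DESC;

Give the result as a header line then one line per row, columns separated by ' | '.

== RESULT ==
items.name
hank
gina
eve
dave
carol
bob

Derivation:
After SELECT (6 rows):
items.name
bob
dave
gina
eve
carol
hank
After ORDER BY (6 rows):
items.name
hank
gina
eve
dave
carol
bob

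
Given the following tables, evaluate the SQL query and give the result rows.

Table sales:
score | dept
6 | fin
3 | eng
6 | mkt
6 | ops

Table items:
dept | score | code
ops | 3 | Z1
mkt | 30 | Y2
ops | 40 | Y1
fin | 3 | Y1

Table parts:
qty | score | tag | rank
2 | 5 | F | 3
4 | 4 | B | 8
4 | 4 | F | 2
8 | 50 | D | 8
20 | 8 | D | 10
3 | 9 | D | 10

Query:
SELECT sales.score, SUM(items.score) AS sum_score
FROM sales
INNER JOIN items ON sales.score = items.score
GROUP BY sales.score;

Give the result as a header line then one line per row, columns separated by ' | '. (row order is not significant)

== RESULT ==
sales.score | sum_score
3 | 6

Derivation:
After JOIN items (2 rows):
sales.score | sales.dept | items.dept | items.score | items.code
3 | eng | ops | 3 | Z1
3 | eng | fin | 3 | Y1
After GROUP BY (1 rows):
sales.score | sum_score
3 | 6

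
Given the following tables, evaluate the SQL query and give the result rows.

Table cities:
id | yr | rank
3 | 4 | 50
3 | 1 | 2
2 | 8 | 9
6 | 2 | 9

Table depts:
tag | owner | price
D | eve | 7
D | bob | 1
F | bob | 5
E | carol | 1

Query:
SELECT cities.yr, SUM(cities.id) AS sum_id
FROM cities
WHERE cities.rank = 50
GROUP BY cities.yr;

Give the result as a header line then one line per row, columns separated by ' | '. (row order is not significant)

== RESULT ==
cities.yr | sum_id
4 | 3

Derivation:
After WHERE (1 rows):
cities.id | cities.yr | cities.rank
3 | 4 | 50
After GROUP BY (1 rows):
cities.yr | sum_id
4 | 3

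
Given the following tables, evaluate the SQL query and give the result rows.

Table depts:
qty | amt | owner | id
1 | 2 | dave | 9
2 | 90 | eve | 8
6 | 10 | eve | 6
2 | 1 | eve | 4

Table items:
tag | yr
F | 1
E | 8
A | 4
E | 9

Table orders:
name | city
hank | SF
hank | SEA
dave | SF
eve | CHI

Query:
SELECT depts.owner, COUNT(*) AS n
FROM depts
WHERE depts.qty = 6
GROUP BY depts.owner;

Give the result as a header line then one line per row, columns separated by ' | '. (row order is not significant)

After WHERE (1 rows):
depts.qty | depts.amt | depts.owner | depts.id
6 | 10 | eve | 6
After GROUP BY (1 rows):
depts.owner | n
eve | 1

== RESULT ==
depts.owner | n
eve | 1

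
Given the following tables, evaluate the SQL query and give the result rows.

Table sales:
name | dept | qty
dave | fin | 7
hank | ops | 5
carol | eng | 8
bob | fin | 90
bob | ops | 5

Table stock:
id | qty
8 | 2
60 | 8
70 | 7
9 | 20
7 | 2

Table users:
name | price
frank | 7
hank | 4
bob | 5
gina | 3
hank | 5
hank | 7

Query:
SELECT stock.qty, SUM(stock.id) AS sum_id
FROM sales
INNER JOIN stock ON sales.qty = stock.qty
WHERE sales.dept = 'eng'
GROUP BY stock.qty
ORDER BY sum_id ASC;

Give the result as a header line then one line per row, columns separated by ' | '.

After JOIN stock (2 rows):
sales.name | sales.dept | sales.qty | stock.id | stock.qty
dave | fin | 7 | 70 | 7
carol | eng | 8 | 60 | 8
After WHERE (1 rows):
sales.name | sales.dept | sales.qty | stock.id | stock.qty
carol | eng | 8 | 60 | 8
After GROUP BY (1 rows):
stock.qty | sum_id
8 | 60
After ORDER BY (1 rows):
stock.qty | sum_id
8 | 60

== RESULT ==
stock.qty | sum_id
8 | 60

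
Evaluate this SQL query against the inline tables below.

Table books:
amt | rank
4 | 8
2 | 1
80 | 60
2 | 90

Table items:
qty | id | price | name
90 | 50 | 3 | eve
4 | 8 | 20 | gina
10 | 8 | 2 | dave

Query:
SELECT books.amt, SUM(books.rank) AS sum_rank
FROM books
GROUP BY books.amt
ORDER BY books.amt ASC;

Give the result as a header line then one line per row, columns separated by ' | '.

== RESULT ==
books.amt | sum_rank
2 | 91
4 | 8
80 | 60

Derivation:
After GROUP BY (3 rows):
books.amt | sum_rank
4 | 8
2 | 91
80 | 60
After ORDER BY (3 rows):
books.amt | sum_rank
2 | 91
4 | 8
80 | 60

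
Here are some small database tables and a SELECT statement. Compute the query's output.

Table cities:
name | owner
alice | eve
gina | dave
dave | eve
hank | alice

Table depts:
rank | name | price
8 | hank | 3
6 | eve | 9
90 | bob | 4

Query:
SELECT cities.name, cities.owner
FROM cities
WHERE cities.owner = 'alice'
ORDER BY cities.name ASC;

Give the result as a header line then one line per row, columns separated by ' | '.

== RESULT ==
cities.name | cities.owner
hank | alice

Derivation:
After WHERE (1 rows):
cities.name | cities.owner
hank | alice
After SELECT (1 rows):
cities.name | cities.owner
hank | alice
After ORDER BY (1 rows):
cities.name | cities.owner
hank | alice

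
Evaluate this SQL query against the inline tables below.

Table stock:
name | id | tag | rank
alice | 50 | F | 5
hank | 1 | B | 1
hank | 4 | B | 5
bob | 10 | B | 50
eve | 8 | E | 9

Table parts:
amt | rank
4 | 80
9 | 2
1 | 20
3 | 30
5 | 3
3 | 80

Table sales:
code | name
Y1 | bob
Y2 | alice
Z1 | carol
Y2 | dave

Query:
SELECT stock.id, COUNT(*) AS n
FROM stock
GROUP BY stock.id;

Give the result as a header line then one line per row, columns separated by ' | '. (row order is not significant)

After GROUP BY (5 rows):
stock.id | n
50 | 1
1 | 1
4 | 1
10 | 1
8 | 1

== RESULT ==
stock.id | n
50 | 1
1 | 1
4 | 1
10 | 1
8 | 1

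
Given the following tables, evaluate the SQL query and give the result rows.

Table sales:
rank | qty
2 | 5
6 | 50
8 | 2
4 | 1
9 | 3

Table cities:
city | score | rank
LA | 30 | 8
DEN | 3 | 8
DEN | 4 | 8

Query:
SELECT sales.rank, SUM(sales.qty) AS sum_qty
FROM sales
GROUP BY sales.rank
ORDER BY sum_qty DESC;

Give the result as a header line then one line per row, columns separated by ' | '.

== RESULT ==
sales.rank | sum_qty
6 | 50
2 | 5
9 | 3
8 | 2
4 | 1

Derivation:
After GROUP BY (5 rows):
sales.rank | sum_qty
2 | 5
6 | 50
8 | 2
4 | 1
9 | 3
After ORDER BY (5 rows):
sales.rank | sum_qty
6 | 50
2 | 5
9 | 3
8 | 2
4 | 1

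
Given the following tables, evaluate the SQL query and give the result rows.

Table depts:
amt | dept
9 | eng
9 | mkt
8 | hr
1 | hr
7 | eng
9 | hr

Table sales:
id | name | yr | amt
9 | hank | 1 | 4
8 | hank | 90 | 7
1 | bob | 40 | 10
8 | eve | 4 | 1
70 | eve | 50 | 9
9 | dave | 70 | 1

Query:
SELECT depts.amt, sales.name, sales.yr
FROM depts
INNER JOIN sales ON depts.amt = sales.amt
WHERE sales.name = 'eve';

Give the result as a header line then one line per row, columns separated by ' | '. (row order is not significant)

After JOIN sales (6 rows):
depts.amt | depts.dept | sales.id | sales.name | sales.yr | sales.amt
9 | eng | 70 | eve | 50 | 9
9 | mkt | 70 | eve | 50 | 9
1 | hr | 8 | eve | 4 | 1
1 | hr | 9 | dave | 70 | 1
7 | eng | 8 | hank | 90 | 7
9 | hr | 70 | eve | 50 | 9
After WHERE (4 rows):
depts.amt | depts.dept | sales.id | sales.name | sales.yr | sales.amt
9 | eng | 70 | eve | 50 | 9
9 | mkt | 70 | eve | 50 | 9
1 | hr | 8 | eve | 4 | 1
9 | hr | 70 | eve | 50 | 9
After SELECT (4 rows):
depts.amt | sales.name | sales.yr
9 | eve | 50
9 | eve | 50
1 | eve | 4
9 | eve | 50

== RESULT ==
depts.amt | sales.name | sales.yr
9 | eve | 50
9 | eve | 50
1 | eve | 4
9 | eve | 50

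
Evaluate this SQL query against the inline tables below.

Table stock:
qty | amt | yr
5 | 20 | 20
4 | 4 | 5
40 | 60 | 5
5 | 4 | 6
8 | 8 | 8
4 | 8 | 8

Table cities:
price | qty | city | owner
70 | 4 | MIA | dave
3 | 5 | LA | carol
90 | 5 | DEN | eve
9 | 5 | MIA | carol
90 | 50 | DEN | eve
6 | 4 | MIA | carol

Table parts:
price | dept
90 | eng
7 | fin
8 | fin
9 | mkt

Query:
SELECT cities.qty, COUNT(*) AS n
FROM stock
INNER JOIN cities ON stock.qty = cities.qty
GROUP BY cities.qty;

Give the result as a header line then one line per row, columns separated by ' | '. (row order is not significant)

== RESULT ==
cities.qty | n
5 | 6
4 | 4

Derivation:
After JOIN cities (10 rows):
stock.qty | stock.amt | stock.yr | cities.price | cities.qty | cities.city | cities.owner
5 | 20 | 20 | 3 | 5 | LA | carol
5 | 20 | 20 | 90 | 5 | DEN | eve
5 | 20 | 20 | 9 | 5 | MIA | carol
4 | 4 | 5 | 70 | 4 | MIA | dave
4 | 4 | 5 | 6 | 4 | MIA | carol
5 | 4 | 6 | 3 | 5 | LA | carol
5 | 4 | 6 | 90 | 5 | DEN | eve
5 | 4 | 6 | 9 | 5 | MIA | carol
4 | 8 | 8 | 70 | 4 | MIA | dave
4 | 8 | 8 | 6 | 4 | MIA | carol
After GROUP BY (2 rows):
cities.qty | n
5 | 6
4 | 4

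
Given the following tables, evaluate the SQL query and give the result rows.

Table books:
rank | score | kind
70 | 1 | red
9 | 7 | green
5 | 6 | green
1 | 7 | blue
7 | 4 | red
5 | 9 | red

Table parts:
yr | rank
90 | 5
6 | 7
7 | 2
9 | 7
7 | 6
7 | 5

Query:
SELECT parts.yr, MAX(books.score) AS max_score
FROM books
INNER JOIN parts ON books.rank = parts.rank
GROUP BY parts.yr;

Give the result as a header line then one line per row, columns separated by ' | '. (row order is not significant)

== RESULT ==
parts.yr | max_score
90 | 9
7 | 9
6 | 4
9 | 4

Derivation:
After JOIN parts (6 rows):
books.rank | books.score | books.kind | parts.yr | parts.rank
5 | 6 | green | 90 | 5
5 | 6 | green | 7 | 5
7 | 4 | red | 6 | 7
7 | 4 | red | 9 | 7
5 | 9 | red | 90 | 5
5 | 9 | red | 7 | 5
After GROUP BY (4 rows):
parts.yr | max_score
90 | 9
7 | 9
6 | 4
9 | 4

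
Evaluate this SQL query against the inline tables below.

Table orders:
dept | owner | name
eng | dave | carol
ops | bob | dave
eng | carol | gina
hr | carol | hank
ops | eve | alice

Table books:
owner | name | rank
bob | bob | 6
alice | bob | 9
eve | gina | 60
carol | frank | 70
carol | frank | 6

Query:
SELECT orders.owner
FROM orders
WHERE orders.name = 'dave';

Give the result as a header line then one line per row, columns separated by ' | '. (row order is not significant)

After WHERE (1 rows):
orders.dept | orders.owner | orders.name
ops | bob | dave
After SELECT (1 rows):
orders.owner
bob

== RESULT ==
orders.owner
bob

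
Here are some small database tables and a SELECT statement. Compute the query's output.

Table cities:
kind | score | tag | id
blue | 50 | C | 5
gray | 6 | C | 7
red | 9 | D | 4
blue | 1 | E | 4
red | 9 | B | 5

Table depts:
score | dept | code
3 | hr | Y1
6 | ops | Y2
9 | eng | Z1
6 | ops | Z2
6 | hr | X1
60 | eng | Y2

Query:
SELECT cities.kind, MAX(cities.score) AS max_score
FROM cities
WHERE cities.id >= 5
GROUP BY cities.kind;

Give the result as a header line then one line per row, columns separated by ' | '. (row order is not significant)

After WHERE (3 rows):
cities.kind | cities.score | cities.tag | cities.id
blue | 50 | C | 5
gray | 6 | C | 7
red | 9 | B | 5
After GROUP BY (3 rows):
cities.kind | max_score
blue | 50
gray | 6
red | 9

== RESULT ==
cities.kind | max_score
blue | 50
gray | 6
red | 9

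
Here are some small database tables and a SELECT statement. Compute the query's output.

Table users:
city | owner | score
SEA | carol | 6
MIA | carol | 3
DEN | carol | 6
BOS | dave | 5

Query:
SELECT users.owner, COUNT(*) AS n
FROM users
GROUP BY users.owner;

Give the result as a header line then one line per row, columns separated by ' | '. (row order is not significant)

== RESULT ==
users.owner | n
carol | 3
dave | 1

Derivation:
After GROUP BY (2 rows):
users.owner | n
carol | 3
dave | 1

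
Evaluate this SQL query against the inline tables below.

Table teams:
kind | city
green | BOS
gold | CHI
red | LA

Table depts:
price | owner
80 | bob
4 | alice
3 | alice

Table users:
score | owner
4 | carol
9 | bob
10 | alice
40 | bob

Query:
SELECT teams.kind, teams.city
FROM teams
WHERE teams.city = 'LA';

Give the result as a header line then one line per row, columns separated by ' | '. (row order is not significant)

== RESULT ==
teams.kind | teams.city
red | LA

Derivation:
After WHERE (1 rows):
teams.kind | teams.city
red | LA
After SELECT (1 rows):
teams.kind | teams.city
red | LA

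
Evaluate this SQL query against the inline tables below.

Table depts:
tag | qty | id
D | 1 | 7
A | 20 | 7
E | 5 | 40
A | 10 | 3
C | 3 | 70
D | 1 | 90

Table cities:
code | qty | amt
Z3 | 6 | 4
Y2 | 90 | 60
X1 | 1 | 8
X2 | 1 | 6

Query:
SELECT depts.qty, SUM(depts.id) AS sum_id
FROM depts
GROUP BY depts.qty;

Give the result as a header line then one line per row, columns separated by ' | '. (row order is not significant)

After GROUP BY (5 rows):
depts.qty | sum_id
1 | 97
20 | 7
5 | 40
10 | 3
3 | 70

== RESULT ==
depts.qty | sum_id
1 | 97
20 | 7
5 | 40
10 | 3
3 | 70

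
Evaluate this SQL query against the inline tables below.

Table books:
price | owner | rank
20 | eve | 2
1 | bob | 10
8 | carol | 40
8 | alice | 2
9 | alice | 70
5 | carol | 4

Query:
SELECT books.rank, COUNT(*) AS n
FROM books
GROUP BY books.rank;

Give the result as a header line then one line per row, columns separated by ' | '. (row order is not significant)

== RESULT ==
books.rank | n
2 | 2
10 | 1
40 | 1
70 | 1
4 | 1

Derivation:
After GROUP BY (5 rows):
books.rank | n
2 | 2
10 | 1
40 | 1
70 | 1
4 | 1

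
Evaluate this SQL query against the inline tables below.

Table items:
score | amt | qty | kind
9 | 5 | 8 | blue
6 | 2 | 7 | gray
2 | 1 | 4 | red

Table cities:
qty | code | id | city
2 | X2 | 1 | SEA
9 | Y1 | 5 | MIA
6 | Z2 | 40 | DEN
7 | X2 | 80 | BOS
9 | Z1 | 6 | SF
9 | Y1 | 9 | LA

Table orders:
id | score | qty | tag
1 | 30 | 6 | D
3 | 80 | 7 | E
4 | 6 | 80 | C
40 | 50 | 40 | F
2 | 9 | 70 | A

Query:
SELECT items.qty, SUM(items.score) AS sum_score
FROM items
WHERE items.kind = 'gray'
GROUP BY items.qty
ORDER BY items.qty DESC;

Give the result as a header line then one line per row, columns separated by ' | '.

== RESULT ==
items.qty | sum_score
7 | 6

Derivation:
After WHERE (1 rows):
items.score | items.amt | items.qty | items.kind
6 | 2 | 7 | gray
After GROUP BY (1 rows):
items.qty | sum_score
7 | 6
After ORDER BY (1 rows):
items.qty | sum_score
7 | 6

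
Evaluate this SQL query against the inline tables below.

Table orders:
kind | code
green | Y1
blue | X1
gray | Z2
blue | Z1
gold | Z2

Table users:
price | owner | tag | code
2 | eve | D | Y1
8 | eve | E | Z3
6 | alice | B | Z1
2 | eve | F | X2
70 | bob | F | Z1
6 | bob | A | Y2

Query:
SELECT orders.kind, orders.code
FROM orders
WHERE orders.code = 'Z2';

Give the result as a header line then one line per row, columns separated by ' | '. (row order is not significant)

After WHERE (2 rows):
orders.kind | orders.code
gray | Z2
gold | Z2
After SELECT (2 rows):
orders.kind | orders.code
gray | Z2
gold | Z2

== RESULT ==
orders.kind | orders.code
gray | Z2
gold | Z2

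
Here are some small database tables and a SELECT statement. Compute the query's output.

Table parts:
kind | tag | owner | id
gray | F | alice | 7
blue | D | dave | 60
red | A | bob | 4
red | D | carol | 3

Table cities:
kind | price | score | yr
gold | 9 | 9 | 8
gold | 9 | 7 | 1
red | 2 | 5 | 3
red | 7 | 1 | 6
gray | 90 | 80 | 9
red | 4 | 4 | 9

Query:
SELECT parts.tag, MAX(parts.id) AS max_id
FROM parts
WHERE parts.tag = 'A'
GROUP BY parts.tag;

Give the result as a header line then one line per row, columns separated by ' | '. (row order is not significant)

== RESULT ==
parts.tag | max_id
A | 4

Derivation:
After WHERE (1 rows):
parts.kind | parts.tag | parts.owner | parts.id
red | A | bob | 4
After GROUP BY (1 rows):
parts.tag | max_id
A | 4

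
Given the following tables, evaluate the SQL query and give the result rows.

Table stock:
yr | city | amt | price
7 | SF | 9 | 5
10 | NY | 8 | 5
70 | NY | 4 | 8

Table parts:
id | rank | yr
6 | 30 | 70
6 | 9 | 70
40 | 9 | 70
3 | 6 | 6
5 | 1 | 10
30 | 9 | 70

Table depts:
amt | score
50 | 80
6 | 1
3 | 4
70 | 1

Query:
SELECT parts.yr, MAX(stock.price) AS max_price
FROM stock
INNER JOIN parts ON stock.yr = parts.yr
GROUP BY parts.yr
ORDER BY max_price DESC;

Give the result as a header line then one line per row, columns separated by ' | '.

== RESULT ==
parts.yr | max_price
70 | 8
10 | 5

Derivation:
After JOIN parts (5 rows):
stock.yr | stock.city | stock.amt | stock.price | parts.id | parts.rank | parts.yr
10 | NY | 8 | 5 | 5 | 1 | 10
70 | NY | 4 | 8 | 6 | 30 | 70
70 | NY | 4 | 8 | 6 | 9 | 70
70 | NY | 4 | 8 | 40 | 9 | 70
70 | NY | 4 | 8 | 30 | 9 | 70
After GROUP BY (2 rows):
parts.yr | max_price
10 | 5
70 | 8
After ORDER BY (2 rows):
parts.yr | max_price
70 | 8
10 | 5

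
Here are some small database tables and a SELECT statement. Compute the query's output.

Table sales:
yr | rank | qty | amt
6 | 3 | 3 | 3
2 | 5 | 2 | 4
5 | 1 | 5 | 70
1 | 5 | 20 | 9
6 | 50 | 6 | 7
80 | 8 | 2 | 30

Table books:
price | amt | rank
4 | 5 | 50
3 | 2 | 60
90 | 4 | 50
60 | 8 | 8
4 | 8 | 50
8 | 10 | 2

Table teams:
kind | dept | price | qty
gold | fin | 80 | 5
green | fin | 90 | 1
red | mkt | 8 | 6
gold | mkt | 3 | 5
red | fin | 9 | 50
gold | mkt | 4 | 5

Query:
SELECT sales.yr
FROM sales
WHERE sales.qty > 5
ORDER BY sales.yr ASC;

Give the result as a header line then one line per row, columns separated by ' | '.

== RESULT ==
sales.yr
1
6

Derivation:
After WHERE (2 rows):
sales.yr | sales.rank | sales.qty | sales.amt
1 | 5 | 20 | 9
6 | 50 | 6 | 7
After SELECT (2 rows):
sales.yr
1
6
After ORDER BY (2 rows):
sales.yr
1
6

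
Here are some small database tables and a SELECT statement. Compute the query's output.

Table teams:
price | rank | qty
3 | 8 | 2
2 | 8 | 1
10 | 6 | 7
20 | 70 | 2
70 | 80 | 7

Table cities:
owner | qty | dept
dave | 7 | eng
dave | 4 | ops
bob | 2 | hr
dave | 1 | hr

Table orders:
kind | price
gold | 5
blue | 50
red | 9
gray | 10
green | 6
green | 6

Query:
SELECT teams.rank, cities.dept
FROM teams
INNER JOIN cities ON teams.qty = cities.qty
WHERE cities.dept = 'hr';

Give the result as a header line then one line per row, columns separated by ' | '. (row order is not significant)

== RESULT ==
teams.rank | cities.dept
8 | hr
8 | hr
70 | hr

Derivation:
After JOIN cities (5 rows):
teams.price | teams.rank | teams.qty | cities.owner | cities.qty | cities.dept
3 | 8 | 2 | bob | 2 | hr
2 | 8 | 1 | dave | 1 | hr
10 | 6 | 7 | dave | 7 | eng
20 | 70 | 2 | bob | 2 | hr
70 | 80 | 7 | dave | 7 | eng
After WHERE (3 rows):
teams.price | teams.rank | teams.qty | cities.owner | cities.qty | cities.dept
3 | 8 | 2 | bob | 2 | hr
2 | 8 | 1 | dave | 1 | hr
20 | 70 | 2 | bob | 2 | hr
After SELECT (3 rows):
teams.rank | cities.dept
8 | hr
8 | hr
70 | hr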